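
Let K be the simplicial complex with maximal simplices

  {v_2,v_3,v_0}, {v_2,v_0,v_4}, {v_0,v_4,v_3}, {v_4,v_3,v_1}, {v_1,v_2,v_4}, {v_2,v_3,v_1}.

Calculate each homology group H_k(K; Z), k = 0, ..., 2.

K has 5 vertices, 9 edges, 6 triangles.
rank ∂_0 = 0, rank ∂_1 = 4 ⇒ b_0 = 5 − 0 − 4 = 1; all invariant factors of ∂_1 are 1 so no torsion. So H_0 = Z.
rank ∂_1 = 4, rank ∂_2 = 5 ⇒ b_1 = 9 − 4 − 5 = 0; all invariant factors of ∂_2 are 1 so no torsion. So H_1 = 0.
rank ∂_2 = 5, rank ∂_3 = 0 ⇒ b_2 = 6 − 5 − 0 = 1. So H_2 = Z.

H_0 = Z,  H_1 = 0,  H_2 = Z.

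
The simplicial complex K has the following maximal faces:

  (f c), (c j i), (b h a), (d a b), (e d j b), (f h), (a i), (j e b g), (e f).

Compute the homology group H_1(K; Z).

H_1 ≅ Z^3.

Order the vertices as a < b < c < d < e < f < g < h < i < j. Listing each simplex with vertices in this order, K has dimension 3 with simplices:

  0-simplices (10): a, b, c, d, e, f, g, h, i, j
  1-simplices (20): ab, ad, ah, ai, bd, be, bg, bh, bj, cf, ci, cj, de, dj, ef, eg, ej, fh, gj, ij
  2-simplices (10): abd, abh, bde, bdj, beg, bej, bgj, cij, dej, egj
  3-simplices (2): bdej, begj

so the chain groups are C_0 ≅ Z^10, C_1 ≅ Z^20, C_2 ≅ Z^10, C_3 ≅ Z^2.

Boundary ∂_1: C_1 → C_0 maps an edge to its endpoints' difference, ∂[p,q] = q − p.
As a 10×20 matrix over Z this has rank 9, with invariant factors (1,1,1,1,1,1,1,1,1).

Boundary ∂_2: C_2 → C_1 sends each 2-simplex [p,q,r] to [q,r] − [p,r] + [p,q]. For instance
  ∂beg = eg − bg + be,
  ∂egj = gj − ej + eg.
As a 20×10 matrix over Z this has rank 8, with invariant factors (1,1,1,1,1,1,1,1).

The boundary map ∂_3: C_3 → C_2 sends each 3-simplex σ to the alternating sum Σ_i (−1)^i (σ with its i-th vertex removed). For instance
  ∂bdej = dej − bej + bdj − bde,
  ∂begj = egj − bgj + bej − beg.
This gives a 10×2 integer matrix of rank 2; reducing to Smith normal form yields diagonal entries (1,1).

From H_k ≅ ker(∂_k) / im(∂_{k+1}) we obtain:

  H_1: rank ker ∂_1 − rank ∂_2 = (20 − 9) − 8 = 3, and the invariant factors of ∂_2 are all 1, so H_1 ≅ Z^3.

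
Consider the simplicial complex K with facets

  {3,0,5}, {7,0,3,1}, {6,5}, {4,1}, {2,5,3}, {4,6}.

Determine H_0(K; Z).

H_0 ≅ Z.

Order the vertices as 0 < 1 < 2 < 3 < 4 < 5 < 6 < 7. Listing each simplex with vertices in this order, K has dimension 3 with simplices:

  0-simplices (8): [0], [1], [2], [3], [4], [5], [6], [7]
  1-simplices (13): [0,1], [0,3], [0,5], [0,7], [1,3], [1,4], [1,7], [2,3], [2,5], [3,5], [3,7], [4,6], [5,6]
  2-simplices (6): [0,1,3], [0,1,7], [0,3,5], [0,3,7], [1,3,7], [2,3,5]
  3-simplices (1): [0,1,3,7]

so the chain groups are C_0 ≅ Z^8, C_1 ≅ Z^13, C_2 ≅ Z^6, C_3 ≅ Z^1.

Boundary ∂_1: C_1 → C_0 is given by ∂[p,q] = [q] − [p].
The resulting 8×13 matrix has rank 7, and its Smith normal form has invariant factors (1,1,1,1,1,1,1).

Boundary ∂_2: C_2 → C_1 sends each 2-simplex [p,q,r] to [q,r] − [p,r] + [p,q]. For instance
  ∂[1,3,7] = [3,7] − [1,7] + [1,3],
  ∂[0,1,7] = [1,7] − [0,7] + [0,1].
As a 13×6 matrix over Z this has rank 5, with invariant factors (1,1,1,1,1).

Boundary ∂_3: C_3 → C_2 sends each 3-simplex σ to the alternating sum Σ_i (−1)^i (σ with its i-th vertex removed). For instance
  ∂[0,1,3,7] = [1,3,7] − [0,3,7] + [0,1,7] − [0,1,3].
This gives a 6×1 integer matrix of rank 1; reducing to Smith normal form yields diagonal entries (1).

From H_k ≅ ker(∂_k) / im(∂_{k+1}) we obtain:

  H_0: rank C_0 − rank ∂_1 = 8 − 7 = 1, and the invariant factors of ∂_1 are all 1, so H_0 ≅ Z.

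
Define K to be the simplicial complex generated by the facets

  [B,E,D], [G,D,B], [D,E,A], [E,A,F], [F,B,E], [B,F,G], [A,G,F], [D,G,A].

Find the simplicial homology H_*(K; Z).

H_0 ≅ Z,  H_1 = 0,  H_2 ≅ Z.

Order the vertices as A < B < D < E < F < G. Listing each simplex with vertices in this order, K has dimension 2 with simplices:

  0-simplices (6): A, B, D, E, F, G
  1-simplices (12): AD, AE, AF, AG, BD, BE, BF, BG, DE, DG, EF, FG
  2-simplices (8): ADE, ADG, AEF, AFG, BDE, BDG, BEF, BFG

so the chain groups are C_0 ≅ Z^6, C_1 ≅ Z^12, C_2 ≅ Z^8.

The boundary map ∂_1: C_1 → C_0 is given by ∂[p,q] = [q] − [p]. For instance
  ∂BG = G − B.
The resulting 6×12 matrix has rank 5, and its Smith normal form has invariant factors (1,1,1,1,1).

∂_2: C_2 → C_1 acts by ∂[p,q,r] = [q,r] − [p,r] + [p,q]. For instance
  ∂BDG = DG − BG + BD,
  ∂ADG = DG − AG + AD.
This gives a 12×8 integer matrix of rank 7; reducing to Smith normal form yields diagonal entries (1,1,1,1,1,1,1).

Reading off H_k = ker ∂_k / im ∂_{k+1}:

  H_0: rank C_0 − rank ∂_1 = 6 − 5 = 1, and the invariant factors of ∂_1 are all 1, so H_0 = Z.
  H_1: rank ker ∂_1 − rank ∂_2 = (12 − 5) − 7 = 0, and the invariant factors of ∂_2 are all 1, so H_1 = 0.
  H_2: rank ker ∂_2 − rank ∂_3 = (8 − 7) − 0 = 1, and there is no ∂_3, so H_2 = Z.

(K is a triangulation of the 2-sphere S^2.)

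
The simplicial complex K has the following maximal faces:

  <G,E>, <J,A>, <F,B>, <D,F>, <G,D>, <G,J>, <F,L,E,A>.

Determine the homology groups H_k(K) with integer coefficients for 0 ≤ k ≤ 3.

Take the total order A < B < D < E < F < G < J < L on the vertex set. Then K (dimension 3) consists of the simplices:

  0-simplices (8): A, B, D, E, F, G, J, L
  1-simplices (12): AE, AF, AJ, AL, BF, DF, DG, EF, EG, EL, FL, GJ
  2-simplices (4): AEF, AEL, AFL, EFL
  3-simplices (1): AEFL

Hence C_0 ≅ Z^8, C_1 ≅ Z^12, C_2 ≅ Z^4, C_3 ≅ Z^1.

∂_1: C_1 → C_0 is given by ∂[p,q] = [q] − [p].
This gives a 8×12 integer matrix of rank 7; reducing to Smith normal form yields diagonal entries (1,1,1,1,1,1,1).

The boundary map ∂_2: C_2 → C_1 acts by ∂[p,q,r] = [q,r] − [p,r] + [p,q]. For instance
  ∂AEF = EF − AF + AE,
  ∂AEL = EL − AL + AE.
The 12×4 boundary matrix has rank 3 and Smith normal form diag(1,1,1).

∂_3: C_3 → C_2 sends each 3-simplex σ to the alternating sum Σ_i (−1)^i (σ with its i-th vertex removed). For instance
  ∂AEFL = EFL − AFL + AEL − AEF.
The resulting 4×1 matrix has rank 1, and its Smith normal form has invariant factors (1).

Computing H_k = (kernel of ∂_k) / (image of ∂_{k+1}):

  H_0: rank C_0 − rank ∂_1 = 8 − 7 = 1, and the invariant factors of ∂_1 are all 1, so H_0 = Z.
  H_1: rank ker ∂_1 − rank ∂_2 = (12 − 7) − 3 = 2, and the invariant factors of ∂_2 are all 1, so H_1 = Z^2.
  H_2: rank ker ∂_2 − rank ∂_3 = (4 − 3) − 1 = 0, and the invariant factors of ∂_3 are all 1, so H_2 = 0.
  H_3: rank ker ∂_3 − rank ∂_4 = (1 − 1) − 0 = 0, and there is no ∂_4, so H_3 = 0.

As a check, the Euler characteristic is 8 − 12 + 4 − 1 = -1, which agrees with 1 − 2 + 0 − 0 = -1.

H_0 ≅ Z,  H_1 ≅ Z^2,  H_2 = 0,  H_3 = 0.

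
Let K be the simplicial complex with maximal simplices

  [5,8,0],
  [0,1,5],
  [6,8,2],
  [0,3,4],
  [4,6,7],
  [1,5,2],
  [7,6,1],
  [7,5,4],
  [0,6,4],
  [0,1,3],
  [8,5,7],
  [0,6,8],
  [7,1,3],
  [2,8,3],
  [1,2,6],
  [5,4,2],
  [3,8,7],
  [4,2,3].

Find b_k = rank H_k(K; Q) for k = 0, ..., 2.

b_0 = 1, b_1 = 2, b_2 = 1.

We work with the vertex ordering 0 < 1 < 2 < 3 < 4 < 5 < 6 < 7 < 8. The simplices of K, each written with vertices in increasing order, are:

  0-simplices (9): [0], [1], [2], [3], [4], [5], [6], [7], [8]
  1-simplices (27): (27 of them)
  2-simplices (18): [0,1,3], [0,1,5], [0,3,4], [0,4,6], [0,5,8], [0,6,8], [1,2,5], [1,2,6], [1,3,7], [1,6,7], [2,3,4], [2,3,8], [2,4,5], [2,6,8], [3,7,8], [4,5,7], [4,6,7], [5,7,8]

so the chain groups are C_0 ≅ Z^9, C_1 ≅ Z^27, C_2 ≅ Z^18.

Boundary ∂_1: C_1 → C_0 sends each edge [p,q] (with p < q) to q − p.
This gives a 9×27 integer matrix of rank 8; reducing to Smith normal form yields diagonal entries (1,1,1,1,1,1,1,1).

∂_2: C_2 → C_1 sends each 2-simplex [p,q,r] to [q,r] − [p,r] + [p,q]. For instance
  ∂[1,3,7] = [3,7] − [1,7] + [1,3],
  ∂[4,6,7] = [6,7] − [4,7] + [4,6].
The 27×18 boundary matrix has rank 17 and Smith normal form diag(1,1,1,1,1,1,1,1,1,1,1,1,1,1,1,1,1).

Computing H_k = (kernel of ∂_k) / (image of ∂_{k+1}):

  H_0: rank C_0 − rank ∂_1 = 9 − 8 = 1, and the invariant factors of ∂_1 are all 1, so H_0 ≅ Z.
  H_1: rank ker ∂_1 − rank ∂_2 = (27 − 8) − 17 = 2, and the invariant factors of ∂_2 are all 1, so H_1 ≅ Z^2.
  H_2: rank ker ∂_2 − rank ∂_3 = (18 − 17) − 0 = 1, and there is no ∂_3, so H_2 ≅ Z.

Hence the Betti numbers are b_0 = 1, b_1 = 2, b_2 = 1.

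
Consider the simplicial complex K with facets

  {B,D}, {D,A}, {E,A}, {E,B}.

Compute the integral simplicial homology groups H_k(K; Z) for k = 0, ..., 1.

H_0 = Z,  H_1 = Z.

Fix the vertex order A < B < D < E and write every simplex with vertices in increasing order. Then dim K = 1 and the simplices of K are:

  0-simplices (4): A, B, D, E
  1-simplices (4): AD, AE, BD, BE

so the chain groups are C_0 ≅ Z^4, C_1 ≅ Z^4.

∂_1: C_1 → C_0 maps an edge to its endpoints' difference, ∂[p,q] = q − p. For instance
  ∂AE = E − A.
The resulting 4×4 matrix has rank 3, and its Smith normal form has invariant factors (1,1,1).

Now H_k = ker ∂_k / im ∂_{k+1}, so:

  H_0: rank C_0 − rank ∂_1 = 4 − 3 = 1, and the invariant factors of ∂_1 are all 1, so H_0 ≅ Z.
  H_1: rank ker ∂_1 − rank ∂_2 = (4 − 3) − 0 = 1, and there is no ∂_2, so H_1 ≅ Z.

(K is a triangulation of the circle S^1.)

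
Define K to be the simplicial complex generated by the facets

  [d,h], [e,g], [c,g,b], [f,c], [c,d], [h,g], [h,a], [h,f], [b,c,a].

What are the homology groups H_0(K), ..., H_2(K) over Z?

H_0 ≅ Z,  H_1 ≅ Z^3,  H_2 = 0.

Take the total order a < b < c < d < e < f < g < h on the vertex set. Then K (dimension 2) consists of the simplices:

  0-simplices (8): a, b, c, d, e, f, g, h
  1-simplices (12): ab, ac, ah, bc, bg, cd, cf, cg, dh, eg, fh, gh
  2-simplices (2): abc, bcg

so the chain groups are C_0 ≅ Z^8, C_1 ≅ Z^12, C_2 ≅ Z^2.

∂_1: C_1 → C_0 maps an edge to its endpoints' difference, ∂[p,q] = q − p. For instance
  ∂bc = c − b.
This gives a 8×12 integer matrix of rank 7; reducing to Smith normal form yields diagonal entries (1,1,1,1,1,1,1).

Boundary ∂_2: C_2 → C_1 acts by ∂[p,q,r] = [q,r] − [p,r] + [p,q]. For instance
  ∂bcg = cg − bg + bc,
  ∂abc = bc − ac + ab.
The resulting 12×2 matrix has rank 2, and its Smith normal form has invariant factors (1,1).

Computing H_k = (kernel of ∂_k) / (image of ∂_{k+1}):

  H_0: rank C_0 − rank ∂_1 = 8 − 7 = 1, and the invariant factors of ∂_1 are all 1, so H_0 ≅ Z.
  H_1: rank ker ∂_1 − rank ∂_2 = (12 − 7) − 2 = 3, and the invariant factors of ∂_2 are all 1, so H_1 ≅ Z^3.
  H_2: rank ker ∂_2 − rank ∂_3 = (2 − 2) − 0 = 0, and there is no ∂_3, so H_2 ≅ 0.

As a check, the Euler characteristic is 8 − 12 + 2 = -2, which agrees with 1 − 3 + 0 = -2.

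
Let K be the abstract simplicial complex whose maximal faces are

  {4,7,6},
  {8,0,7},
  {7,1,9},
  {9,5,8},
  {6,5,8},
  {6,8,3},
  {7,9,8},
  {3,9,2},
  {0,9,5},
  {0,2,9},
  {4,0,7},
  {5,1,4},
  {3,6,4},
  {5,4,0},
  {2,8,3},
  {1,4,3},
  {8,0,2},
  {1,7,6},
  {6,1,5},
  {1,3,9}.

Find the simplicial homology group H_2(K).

H_2 = 0.

Take the total order 0 < 1 < 2 < 3 < 4 < 5 < 6 < 7 < 8 < 9 on the vertex set. Then K (dimension 2) consists of the simplices:

  0-simplices (10): [0], [1], [2], [3], [4], [5], [6], [7], [8], [9]
  1-simplices (30): (30 of them)
  2-simplices (20): (20 of them)

so the chain groups are C_0 ≅ Z^10, C_1 ≅ Z^30, C_2 ≅ Z^20.

∂_1: C_1 → C_0 sends each edge [p,q] (with p < q) to q − p. For instance
  ∂[3,8] = [8] − [3].
The resulting 10×30 matrix has rank 9, and its Smith normal form has invariant factors (1,1,1,1,1,1,1,1,1).

Boundary ∂_2: C_2 → C_1 maps a triangle to the signed sum of its edges. For instance
  ∂[5,6,8] = [6,8] − [5,8] + [5,6],
  ∂[0,2,9] = [2,9] − [0,9] + [0,2].
As a 30×20 matrix over Z this has rank 20, with invariant factors (1,1,1,1,1,1,1,1,1,1,1,1,1,1,1,1,1,1,1,2).

From H_k ≅ ker(∂_k) / im(∂_{k+1}) we obtain:

  H_2: rank ker ∂_2 − rank ∂_3 = (20 − 20) − 0 = 0, and there is no ∂_3, so H_2 ≅ 0.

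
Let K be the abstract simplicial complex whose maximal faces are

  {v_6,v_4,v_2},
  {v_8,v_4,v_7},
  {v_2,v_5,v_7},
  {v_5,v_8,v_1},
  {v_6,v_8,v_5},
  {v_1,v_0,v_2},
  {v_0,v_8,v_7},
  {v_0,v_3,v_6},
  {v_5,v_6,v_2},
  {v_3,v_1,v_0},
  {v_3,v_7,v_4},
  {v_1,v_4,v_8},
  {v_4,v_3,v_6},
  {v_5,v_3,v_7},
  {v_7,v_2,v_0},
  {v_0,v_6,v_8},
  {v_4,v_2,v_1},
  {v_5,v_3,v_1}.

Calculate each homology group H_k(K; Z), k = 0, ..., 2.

Fix the vertex order v_0 < v_1 < v_2 < v_3 < v_4 < v_5 < v_6 < v_7 < v_8 and write every simplex with vertices in increasing order. Then dim K = 2 and the simplices of K are:

  0-simplices (9): [v_0], [v_1], [v_2], [v_3], [v_4], [v_5], [v_6], [v_7], [v_8]
  1-simplices (27): (27 of them)
  2-simplices (18): (18 of them)

so the chain groups are C_0 ≅ Z^9, C_1 ≅ Z^27, C_2 ≅ Z^18.

The boundary map ∂_1: C_1 → C_0 is given by ∂[p,q] = [q] − [p]. For instance
  ∂[v_1,v_8] = [v_8] − [v_1].
This gives a 9×27 integer matrix of rank 8; reducing to Smith normal form yields diagonal entries (1,1,1,1,1,1,1,1).

Boundary ∂_2: C_2 → C_1 sends each 2-simplex [p,q,r] to [q,r] − [p,r] + [p,q]. For instance
  ∂[v_2,v_4,v_6] = [v_4,v_6] − [v_2,v_6] + [v_2,v_4],
  ∂[v_2,v_5,v_6] = [v_5,v_6] − [v_2,v_6] + [v_2,v_5].
This gives a 27×18 integer matrix of rank 17; reducing to Smith normal form yields diagonal entries (1,1,1,1,1,1,1,1,1,1,1,1,1,1,1,1,1).

Computing H_k = (kernel of ∂_k) / (image of ∂_{k+1}):

  H_0: rank C_0 − rank ∂_1 = 9 − 8 = 1, and the invariant factors of ∂_1 are all 1, so H_0 ≅ Z.
  H_1: rank ker ∂_1 − rank ∂_2 = (27 − 8) − 17 = 2, and the invariant factors of ∂_2 are all 1, so H_1 ≅ Z^2.
  H_2: rank ker ∂_2 − rank ∂_3 = (18 − 17) − 0 = 1, and there is no ∂_3, so H_2 ≅ Z.

H_0 = Z,  H_1 = Z^2,  H_2 = Z.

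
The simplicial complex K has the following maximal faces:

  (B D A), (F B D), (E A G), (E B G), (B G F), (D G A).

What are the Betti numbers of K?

Order the vertices as A < B < D < E < F < G. Listing each simplex with vertices in this order, K has dimension 2 with simplices:

  0-simplices (6): A, B, D, E, F, G
  1-simplices (12): AB, AD, AE, AG, BD, BE, BF, BG, DF, DG, EG, FG
  2-simplices (6): ABD, ADG, AEG, BDF, BEG, BFG

so the chain groups are C_0 ≅ Z^6, C_1 ≅ Z^12, C_2 ≅ Z^6.

∂_1: C_1 → C_0 is given by ∂[p,q] = [q] − [p]. For instance
  ∂BD = D − B.
The 6×12 boundary matrix has rank 5 and Smith normal form diag(1,1,1,1,1).

The boundary map ∂_2: C_2 → C_1 acts by ∂[p,q,r] = [q,r] − [p,r] + [p,q]. For instance
  ∂AEG = EG − AG + AE,
  ∂ABD = BD − AD + AB.
The 12×6 boundary matrix has rank 6 and Smith normal form diag(1,1,1,1,1,1).

Now H_k = ker ∂_k / im ∂_{k+1}, so:

  H_0: rank C_0 − rank ∂_1 = 6 − 5 = 1, and the invariant factors of ∂_1 are all 1, so H_0 ≅ Z.
  H_1: rank ker ∂_1 − rank ∂_2 = (12 − 5) − 6 = 1, and the invariant factors of ∂_2 are all 1, so H_1 ≅ Z.
  H_2: rank ker ∂_2 − rank ∂_3 = (6 − 6) − 0 = 0, and there is no ∂_3, so H_2 ≅ 0.

Hence the Betti numbers are b_0 = 1, b_1 = 1, b_2 = 0.

b_0 = 1, b_1 = 1, b_2 = 0.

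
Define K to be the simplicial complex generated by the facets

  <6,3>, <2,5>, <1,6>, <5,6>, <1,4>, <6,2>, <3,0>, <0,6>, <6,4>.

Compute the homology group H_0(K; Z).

H_0 = Z.

Order the vertices as 0 < 1 < 2 < 3 < 4 < 5 < 6. Listing each simplex with vertices in this order, K has dimension 1 with simplices:

  0-simplices (7): [0], [1], [2], [3], [4], [5], [6]
  1-simplices (9): [0,3], [0,6], [1,4], [1,6], [2,5], [2,6], [3,6], [4,6], [5,6]

so the chain groups are C_0 ≅ Z^7, C_1 ≅ Z^9.

Boundary ∂_1: C_1 → C_0 is given by ∂[p,q] = [q] − [p].
This gives a 7×9 integer matrix of rank 6; reducing to Smith normal form yields diagonal entries (1,1,1,1,1,1).

Computing H_k = (kernel of ∂_k) / (image of ∂_{k+1}):

  H_0: rank C_0 − rank ∂_1 = 7 − 6 = 1, and the invariant factors of ∂_1 are all 1, so H_0 ≅ Z.

(K is a triangulation of a wedge of 3 circles.)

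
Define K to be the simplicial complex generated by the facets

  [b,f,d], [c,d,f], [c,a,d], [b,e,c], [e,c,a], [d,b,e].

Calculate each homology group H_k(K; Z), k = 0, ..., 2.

H_0 ≅ Z,  H_1 ≅ Z,  H_2 = 0.

K has 6 vertices, 12 edges, 6 triangles.
rank ∂_0 = 0, rank ∂_1 = 5 ⇒ b_0 = 6 − 0 − 5 = 1; all invariant factors of ∂_1 are 1 so no torsion. So H_0 = Z.
rank ∂_1 = 5, rank ∂_2 = 6 ⇒ b_1 = 12 − 5 − 6 = 1; all invariant factors of ∂_2 are 1 so no torsion. So H_1 = Z.
rank ∂_2 = 6, rank ∂_3 = 0 ⇒ b_2 = 6 − 6 − 0 = 0. So H_2 = 0.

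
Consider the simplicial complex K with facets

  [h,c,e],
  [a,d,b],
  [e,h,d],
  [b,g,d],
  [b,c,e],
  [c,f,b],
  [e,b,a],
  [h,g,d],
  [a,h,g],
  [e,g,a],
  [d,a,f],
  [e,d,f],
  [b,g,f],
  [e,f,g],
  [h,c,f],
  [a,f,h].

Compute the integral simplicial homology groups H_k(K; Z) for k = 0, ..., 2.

We work with the vertex ordering a < b < c < d < e < f < g < h. The simplices of K, each written with vertices in increasing order, are:

  0-simplices (8): a, b, c, d, e, f, g, h
  1-simplices (24): ab, ad, ae, af, ag, ah, bc, bd, be, bf, bg, ce, cf, ch, de, df, dg, dh, ef, eg, eh, fg, fh, gh
  2-simplices (16): abd, abe, adf, aeg, afh, agh, bce, bcf, bdg, bfg, ceh, cfh, def, deh, dgh, efg

giving chain groups C_0 ≅ Z^8, C_1 ≅ Z^24, C_2 ≅ Z^16.

Boundary ∂_1: C_1 → C_0 is given by ∂[p,q] = [q] − [p].
The resulting 8×24 matrix has rank 7, and its Smith normal form has invariant factors (1,1,1,1,1,1,1).

∂_2: C_2 → C_1 sends each 2-simplex [p,q,r] to [q,r] − [p,r] + [p,q]. For instance
  ∂bcf = cf − bf + bc,
  ∂agh = gh − ah + ag.
This gives a 24×16 integer matrix of rank 15; reducing to Smith normal form yields diagonal entries (1,1,1,1,1,1,1,1,1,1,1,1,1,1,1).

Reading off H_k = ker ∂_k / im ∂_{k+1}:

  H_0: rank C_0 − rank ∂_1 = 8 − 7 = 1, and the invariant factors of ∂_1 are all 1, so H_0 ≅ Z.
  H_1: rank ker ∂_1 − rank ∂_2 = (24 − 7) − 15 = 2, and the invariant factors of ∂_2 are all 1, so H_1 ≅ Z^2.
  H_2: rank ker ∂_2 − rank ∂_3 = (16 − 15) − 0 = 1, and there is no ∂_3, so H_2 ≅ Z.

As a check, the Euler characteristic is 8 − 24 + 16 = 0, which agrees with 1 − 2 + 1 = 0.
(K is a triangulation of the torus T^2.)

H_0 ≅ Z,  H_1 ≅ Z^2,  H_2 ≅ Z.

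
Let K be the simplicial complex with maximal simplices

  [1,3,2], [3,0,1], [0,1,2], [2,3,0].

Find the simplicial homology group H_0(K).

H_0 = Z.

Order the vertices as 0 < 1 < 2 < 3. Listing each simplex with vertices in this order, K has dimension 2 with simplices:

  0-simplices (4): [0], [1], [2], [3]
  1-simplices (6): [0,1], [0,2], [0,3], [1,2], [1,3], [2,3]
  2-simplices (4): [0,1,2], [0,1,3], [0,2,3], [1,2,3]

giving chain groups C_0 ≅ Z^4, C_1 ≅ Z^6, C_2 ≅ Z^4.

The boundary map ∂_1: C_1 → C_0 is given by ∂[p,q] = [q] − [p]. For instance
  ∂[0,1] = [1] − [0].
This gives a 4×6 integer matrix of rank 3; reducing to Smith normal form yields diagonal entries (1,1,1).

The boundary map ∂_2: C_2 → C_1 maps a triangle to the signed sum of its edges. For instance
  ∂[1,2,3] = [2,3] − [1,3] + [1,2],
  ∂[0,1,3] = [1,3] − [0,3] + [0,1].
As a 6×4 matrix over Z this has rank 3, with invariant factors (1,1,1).

Now H_k = ker ∂_k / im ∂_{k+1}, so:

  H_0: rank C_0 − rank ∂_1 = 4 − 3 = 1, and the invariant factors of ∂_1 are all 1, so H_0 = Z.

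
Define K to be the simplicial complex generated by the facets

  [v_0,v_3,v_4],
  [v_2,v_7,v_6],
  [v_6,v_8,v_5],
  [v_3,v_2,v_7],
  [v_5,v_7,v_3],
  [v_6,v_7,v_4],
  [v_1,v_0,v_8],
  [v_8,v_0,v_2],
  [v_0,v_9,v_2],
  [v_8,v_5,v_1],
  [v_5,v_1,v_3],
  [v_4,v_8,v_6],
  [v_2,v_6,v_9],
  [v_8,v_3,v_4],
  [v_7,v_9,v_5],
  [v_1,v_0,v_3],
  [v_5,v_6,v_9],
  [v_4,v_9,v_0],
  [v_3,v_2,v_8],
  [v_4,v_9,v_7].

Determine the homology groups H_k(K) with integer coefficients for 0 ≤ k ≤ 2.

H_0 ≅ Z,  H_1 ≅ Z ⊕ Z/2,  H_2 = 0.

Order the vertices as v_0 < v_1 < v_2 < v_3 < v_4 < v_5 < v_6 < v_7 < v_8 < v_9. Listing each simplex with vertices in this order, K has dimension 2 with simplices:

  0-simplices (10): [v_0], [v_1], [v_2], [v_3], [v_4], [v_5], [v_6], [v_7], [v_8], [v_9]
  1-simplices (30): (30 of them)
  2-simplices (20): (20 of them)

so the chain groups are C_0 ≅ Z^10, C_1 ≅ Z^30, C_2 ≅ Z^20.

The boundary map ∂_1: C_1 → C_0 is given by ∂[p,q] = [q] − [p]. For instance
  ∂[v_0,v_1] = [v_1] − [v_0].
The resulting 10×30 matrix has rank 9, and its Smith normal form has invariant factors (1,1,1,1,1,1,1,1,1).

The boundary map ∂_2: C_2 → C_1 maps a triangle to the signed sum of its edges. For instance
  ∂[v_4,v_7,v_9] = [v_7,v_9] − [v_4,v_9] + [v_4,v_7],
  ∂[v_4,v_6,v_7] = [v_6,v_7] − [v_4,v_7] + [v_4,v_6].
The resulting 30×20 matrix has rank 20, and its Smith normal form has invariant factors (1,1,1,1,1,1,1,1,1,1,1,1,1,1,1,1,1,1,1,2).

Reading off H_k = ker ∂_k / im ∂_{k+1}:

  H_0: rank C_0 − rank ∂_1 = 10 − 9 = 1, and the invariant factors of ∂_1 are all 1, so H_0 ≅ Z.
  H_1: rank ker ∂_1 − rank ∂_2 = (30 − 9) − 20 = 1, and ∂_2 has invariant factor 2 > 1, so H_1 ≅ Z ⊕ Z/2.
  H_2: rank ker ∂_2 − rank ∂_3 = (20 − 20) − 0 = 0, and there is no ∂_3, so H_2 ≅ 0.

As a check, the Euler characteristic is 10 − 30 + 20 = 0, which agrees with 1 − 1 + 0 = 0.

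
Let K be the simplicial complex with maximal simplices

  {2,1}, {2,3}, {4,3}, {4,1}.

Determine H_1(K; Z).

K has 4 vertices, 4 edges.
rank ∂_1 = 3, rank ∂_2 = 0 ⇒ b_1 = 4 − 3 − 0 = 1. So H_1 ≅ Z.

H_1 ≅ Z.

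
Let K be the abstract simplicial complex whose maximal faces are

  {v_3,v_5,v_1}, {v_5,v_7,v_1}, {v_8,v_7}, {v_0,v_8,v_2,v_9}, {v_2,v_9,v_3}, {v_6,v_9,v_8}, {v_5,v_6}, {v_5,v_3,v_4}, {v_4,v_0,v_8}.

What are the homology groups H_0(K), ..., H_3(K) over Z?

H_0 ≅ Z,  H_1 ≅ Z^3,  H_2 = 0,  H_3 = 0.

K has 10 vertices, 21 edges, 10 triangles, 1 3-simplex.
rank ∂_0 = 0, rank ∂_1 = 9 ⇒ b_0 = 10 − 0 − 9 = 1; all invariant factors of ∂_1 are 1 so no torsion. So H_0 ≅ Z.
rank ∂_1 = 9, rank ∂_2 = 9 ⇒ b_1 = 21 − 9 − 9 = 3; all invariant factors of ∂_2 are 1 so no torsion. So H_1 ≅ Z^3.
rank ∂_2 = 9, rank ∂_3 = 1 ⇒ b_2 = 10 − 9 − 1 = 0; all invariant factors of ∂_3 are 1 so no torsion. So H_2 ≅ 0.
rank ∂_3 = 1, rank ∂_4 = 0 ⇒ b_3 = 1 − 1 − 0 = 0. So H_3 ≅ 0.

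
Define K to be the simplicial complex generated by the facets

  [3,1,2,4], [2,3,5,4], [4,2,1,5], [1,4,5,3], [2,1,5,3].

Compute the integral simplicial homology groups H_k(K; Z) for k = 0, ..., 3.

H_0 = Z,  H_1 = 0,  H_2 = 0,  H_3 = Z.

K has 5 vertices, 10 edges, 10 triangles, 5 3-simplices.
rank ∂_0 = 0, rank ∂_1 = 4 ⇒ b_0 = 5 − 0 − 4 = 1; all invariant factors of ∂_1 are 1 so no torsion. So H_0 ≅ Z.
rank ∂_1 = 4, rank ∂_2 = 6 ⇒ b_1 = 10 − 4 − 6 = 0; all invariant factors of ∂_2 are 1 so no torsion. So H_1 ≅ 0.
rank ∂_2 = 6, rank ∂_3 = 4 ⇒ b_2 = 10 − 6 − 4 = 0; all invariant factors of ∂_3 are 1 so no torsion. So H_2 ≅ 0.
rank ∂_3 = 4, rank ∂_4 = 0 ⇒ b_3 = 5 − 4 − 0 = 1. So H_3 ≅ Z.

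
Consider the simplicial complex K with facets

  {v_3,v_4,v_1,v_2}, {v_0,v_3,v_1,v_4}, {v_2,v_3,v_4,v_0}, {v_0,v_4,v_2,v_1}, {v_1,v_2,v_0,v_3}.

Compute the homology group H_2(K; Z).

H_2 = 0.

Take the total order v_0 < v_1 < v_2 < v_3 < v_4 on the vertex set. Then K (dimension 3) consists of the simplices:

  0-simplices (5): [v_0], [v_1], [v_2], [v_3], [v_4]
  1-simplices (10): [v_0,v_1], [v_0,v_2], [v_0,v_3], [v_0,v_4], [v_1,v_2], [v_1,v_3], [v_1,v_4], [v_2,v_3], [v_2,v_4], [v_3,v_4]
  2-simplices (10): [v_0,v_1,v_2], [v_0,v_1,v_3], [v_0,v_1,v_4], [v_0,v_2,v_3], [v_0,v_2,v_4], [v_0,v_3,v_4], [v_1,v_2,v_3], [v_1,v_2,v_4], [v_1,v_3,v_4], [v_2,v_3,v_4]
  3-simplices (5): [v_0,v_1,v_2,v_3], [v_0,v_1,v_2,v_4], [v_0,v_1,v_3,v_4], [v_0,v_2,v_3,v_4], [v_1,v_2,v_3,v_4]

so the chain groups are C_0 ≅ Z^5, C_1 ≅ Z^10, C_2 ≅ Z^10, C_3 ≅ Z^5.

∂_1: C_1 → C_0 maps an edge to its endpoints' difference, ∂[p,q] = q − p.
The 5×10 boundary matrix has rank 4 and Smith normal form diag(1,1,1,1).

∂_2: C_2 → C_1 maps a triangle to the signed sum of its edges. For instance
  ∂[v_1,v_2,v_3] = [v_2,v_3] − [v_1,v_3] + [v_1,v_2],
  ∂[v_0,v_3,v_4] = [v_3,v_4] − [v_0,v_4] + [v_0,v_3].
This gives a 10×10 integer matrix of rank 6; reducing to Smith normal form yields diagonal entries (1,1,1,1,1,1).

∂_3: C_3 → C_2 sends each 3-simplex σ to the alternating sum Σ_i (−1)^i (σ with its i-th vertex removed). For instance
  ∂[v_0,v_1,v_2,v_4] = [v_1,v_2,v_4] − [v_0,v_2,v_4] + [v_0,v_1,v_4] − [v_0,v_1,v_2],
  ∂[v_0,v_1,v_3,v_4] = [v_1,v_3,v_4] − [v_0,v_3,v_4] + [v_0,v_1,v_4] − [v_0,v_1,v_3].
This gives a 10×5 integer matrix of rank 4; reducing to Smith normal form yields diagonal entries (1,1,1,1).

From H_k ≅ ker(∂_k) / im(∂_{k+1}) we obtain:

  H_2: rank ker ∂_2 − rank ∂_3 = (10 − 6) − 4 = 0, and the invariant factors of ∂_3 are all 1, so H_2 ≅ 0.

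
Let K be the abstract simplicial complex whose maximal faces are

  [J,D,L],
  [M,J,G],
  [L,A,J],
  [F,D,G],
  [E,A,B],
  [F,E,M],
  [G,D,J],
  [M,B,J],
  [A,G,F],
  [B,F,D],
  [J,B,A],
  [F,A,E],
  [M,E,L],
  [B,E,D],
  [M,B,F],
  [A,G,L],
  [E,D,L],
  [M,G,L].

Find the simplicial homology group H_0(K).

H_0 = Z.

Fix the vertex order A < B < D < E < F < G < J < L < M and write every simplex with vertices in increasing order. Then dim K = 2 and the simplices of K are:

  0-simplices (9): A, B, D, E, F, G, J, L, M
  1-simplices (27): AB, AE, AF, AG, AJ, AL, BD, BE, BF, BJ, BM, DE, DF, DG, DJ, DL, EF, EL, EM, FG, FM, GJ, GL, GM, JL, JM, LM
  2-simplices (18): ABE, ABJ, AEF, AFG, AGL, AJL, BDE, BDF, BFM, BJM, DEL, DFG, DGJ, DJL, EFM, ELM, GJM, GLM

giving chain groups C_0 ≅ Z^9, C_1 ≅ Z^27, C_2 ≅ Z^18.

The boundary map ∂_1: C_1 → C_0 maps an edge to its endpoints' difference, ∂[p,q] = q − p. For instance
  ∂BM = M − B.
This gives a 9×27 integer matrix of rank 8; reducing to Smith normal form yields diagonal entries (1,1,1,1,1,1,1,1).

Boundary ∂_2: C_2 → C_1 maps a triangle to the signed sum of its edges. For instance
  ∂AEF = EF − AF + AE,
  ∂AJL = JL − AL + AJ.
This gives a 27×18 integer matrix of rank 18; reducing to Smith normal form yields diagonal entries (1,1,1,1,1,1,1,1,1,1,1,1,1,1,1,1,1,2).

From H_k ≅ ker(∂_k) / im(∂_{k+1}) we obtain:

  H_0: rank C_0 − rank ∂_1 = 9 − 8 = 1, and the invariant factors of ∂_1 are all 1, so H_0 ≅ Z.

(K is a triangulation of the Klein bottle.)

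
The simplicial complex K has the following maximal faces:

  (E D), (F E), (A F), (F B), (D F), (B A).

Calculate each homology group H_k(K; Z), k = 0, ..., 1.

H_0 ≅ Z,  H_1 ≅ Z^2.

We work with the vertex ordering A < B < D < E < F. The simplices of K, each written with vertices in increasing order, are:

  0-simplices (5): A, B, D, E, F
  1-simplices (6): AB, AF, BF, DE, DF, EF

so the chain groups are C_0 ≅ Z^5, C_1 ≅ Z^6.

∂_1: C_1 → C_0 is given by ∂[p,q] = [q] − [p]. For instance
  ∂AF = F − A.
The resulting 5×6 matrix has rank 4, and its Smith normal form has invariant factors (1,1,1,1).

From H_k ≅ ker(∂_k) / im(∂_{k+1}) we obtain:

  H_0: rank C_0 − rank ∂_1 = 5 − 4 = 1, and the invariant factors of ∂_1 are all 1, so H_0 ≅ Z.
  H_1: rank ker ∂_1 − rank ∂_2 = (6 − 4) − 0 = 2, and there is no ∂_2, so H_1 ≅ Z^2.

(K is a triangulation of a wedge of 2 circles.)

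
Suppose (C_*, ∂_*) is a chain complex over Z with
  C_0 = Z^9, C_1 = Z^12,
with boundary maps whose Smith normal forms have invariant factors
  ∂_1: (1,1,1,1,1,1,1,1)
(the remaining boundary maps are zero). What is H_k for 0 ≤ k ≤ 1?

H_0: b_0 = 9 − 0 − 8 = 1; torsion from ∂_1 factors > 1: none. So H_0 ≅ Z.
H_1: b_1 = 12 − 8 − 0 = 4; torsion from ∂_2 factors > 1: none. So H_1 ≅ Z^4.

H_0 ≅ Z,  H_1 ≅ Z^4.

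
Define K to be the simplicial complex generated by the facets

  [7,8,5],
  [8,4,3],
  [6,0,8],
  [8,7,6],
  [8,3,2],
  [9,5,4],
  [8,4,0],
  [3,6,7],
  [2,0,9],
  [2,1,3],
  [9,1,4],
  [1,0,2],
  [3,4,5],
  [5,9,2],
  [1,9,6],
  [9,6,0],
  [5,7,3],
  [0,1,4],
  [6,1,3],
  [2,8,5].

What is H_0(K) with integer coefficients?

Order the vertices as 0 < 1 < 2 < 3 < 4 < 5 < 6 < 7 < 8 < 9. Listing each simplex with vertices in this order, K has dimension 2 with simplices:

  0-simplices (10): [0], [1], [2], [3], [4], [5], [6], [7], [8], [9]
  1-simplices (30): (30 of them)
  2-simplices (20): (20 of them)

so the chain groups are C_0 ≅ Z^10, C_1 ≅ Z^30, C_2 ≅ Z^20.

Boundary ∂_1: C_1 → C_0 maps an edge to its endpoints' difference, ∂[p,q] = q − p. For instance
  ∂[5,9] = [9] − [5].
As a 10×30 matrix over Z this has rank 9, with invariant factors (1,1,1,1,1,1,1,1,1).

Boundary ∂_2: C_2 → C_1 acts by ∂[p,q,r] = [q,r] − [p,r] + [p,q]. For instance
  ∂[5,7,8] = [7,8] − [5,8] + [5,7],
  ∂[1,2,3] = [2,3] − [1,3] + [1,2].
This gives a 30×20 integer matrix of rank 20; reducing to Smith normal form yields diagonal entries (1,1,1,1,1,1,1,1,1,1,1,1,1,1,1,1,1,1,1,2).

Now H_k = ker ∂_k / im ∂_{k+1}, so:

  H_0: rank C_0 − rank ∂_1 = 10 − 9 = 1, and the invariant factors of ∂_1 are all 1, so H_0 = Z.

H_0 ≅ Z.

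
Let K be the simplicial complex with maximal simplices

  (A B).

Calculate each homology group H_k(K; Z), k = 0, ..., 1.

We work with the vertex ordering A < B. The simplices of K, each written with vertices in increasing order, are:

  0-simplices (2): A, B
  1-simplices (1): AB

giving chain groups C_0 ≅ Z^2, C_1 ≅ Z^1.

The boundary map ∂_1: C_1 → C_0 is given by ∂[p,q] = [q] − [p]. For instance
  ∂AB = B − A.
The resulting 2×1 matrix has rank 1, and its Smith normal form has invariant factors (1).

Now H_k = ker ∂_k / im ∂_{k+1}, so:

  H_0: rank C_0 − rank ∂_1 = 2 − 1 = 1, and the invariant factors of ∂_1 are all 1, so H_0 = Z.
  H_1: rank ker ∂_1 − rank ∂_2 = (1 − 1) − 0 = 0, and there is no ∂_2, so H_1 = 0.

(K is a triangulation of the 1-simplex.)

H_0 ≅ Z,  H_1 = 0.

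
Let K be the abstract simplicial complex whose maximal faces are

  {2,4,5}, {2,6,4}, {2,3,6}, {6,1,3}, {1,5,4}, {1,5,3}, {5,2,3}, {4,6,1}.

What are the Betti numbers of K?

b_0 = 1, b_1 = 0, b_2 = 1.

We work with the vertex ordering 1 < 2 < 3 < 4 < 5 < 6. The simplices of K, each written with vertices in increasing order, are:

  0-simplices (6): [1], [2], [3], [4], [5], [6]
  1-simplices (12): [1,3], [1,4], [1,5], [1,6], [2,3], [2,4], [2,5], [2,6], [3,5], [3,6], [4,5], [4,6]
  2-simplices (8): [1,3,5], [1,3,6], [1,4,5], [1,4,6], [2,3,5], [2,3,6], [2,4,5], [2,4,6]

giving chain groups C_0 ≅ Z^6, C_1 ≅ Z^12, C_2 ≅ Z^8.

∂_1: C_1 → C_0 sends each edge [p,q] (with p < q) to q − p. For instance
  ∂[4,5] = [5] − [4].
As a 6×12 matrix over Z this has rank 5, with invariant factors (1,1,1,1,1).

The boundary map ∂_2: C_2 → C_1 maps a triangle to the signed sum of its edges. For instance
  ∂[1,3,5] = [3,5] − [1,5] + [1,3],
  ∂[1,3,6] = [3,6] − [1,6] + [1,3].
As a 12×8 matrix over Z this has rank 7, with invariant factors (1,1,1,1,1,1,1).

Now H_k = ker ∂_k / im ∂_{k+1}, so:

  H_0: rank C_0 − rank ∂_1 = 6 − 5 = 1, and the invariant factors of ∂_1 are all 1, so H_0 ≅ Z.
  H_1: rank ker ∂_1 − rank ∂_2 = (12 − 5) − 7 = 0, and the invariant factors of ∂_2 are all 1, so H_1 ≅ 0.
  H_2: rank ker ∂_2 − rank ∂_3 = (8 − 7) − 0 = 1, and there is no ∂_3, so H_2 ≅ Z.

(K is a triangulation of the 2-sphere S^2.)

Hence the Betti numbers are b_0 = 1, b_1 = 0, b_2 = 1.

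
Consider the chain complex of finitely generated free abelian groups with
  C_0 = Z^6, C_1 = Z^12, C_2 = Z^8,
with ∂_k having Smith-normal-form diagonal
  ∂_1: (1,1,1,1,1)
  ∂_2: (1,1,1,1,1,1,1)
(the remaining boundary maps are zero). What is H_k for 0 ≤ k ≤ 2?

H_0: b_0 = 6 − 0 − 5 = 1; torsion from ∂_1 factors > 1: none. So H_0 = Z.
H_1: b_1 = 12 − 5 − 7 = 0; torsion from ∂_2 factors > 1: none. So H_1 = 0.
H_2: b_2 = 8 − 7 − 0 = 1; torsion from ∂_3 factors > 1: none. So H_2 = Z.

H_0 = Z,  H_1 = 0,  H_2 = Z.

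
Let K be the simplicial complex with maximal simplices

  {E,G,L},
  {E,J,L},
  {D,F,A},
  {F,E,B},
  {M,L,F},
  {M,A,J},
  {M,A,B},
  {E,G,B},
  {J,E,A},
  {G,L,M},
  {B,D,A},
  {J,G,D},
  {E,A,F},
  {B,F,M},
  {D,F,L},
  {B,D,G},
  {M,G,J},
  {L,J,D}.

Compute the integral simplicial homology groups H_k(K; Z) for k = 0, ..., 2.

K has 9 vertices, 27 edges, 18 triangles.
rank ∂_0 = 0, rank ∂_1 = 8 ⇒ b_0 = 9 − 0 − 8 = 1; all invariant factors of ∂_1 are 1 so no torsion. So H_0 ≅ Z.
rank ∂_1 = 8, rank ∂_2 = 18 ⇒ b_1 = 27 − 8 − 18 = 1; ∂_2 has invariant factor(s) [2] giving torsion. So H_1 ≅ Z ⊕ Z/2.
rank ∂_2 = 18, rank ∂_3 = 0 ⇒ b_2 = 18 − 18 − 0 = 0. So H_2 ≅ 0.

H_0 ≅ Z,  H_1 ≅ Z ⊕ Z/2,  H_2 = 0.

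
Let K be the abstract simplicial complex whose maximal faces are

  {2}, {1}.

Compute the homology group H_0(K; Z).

H_0 ≅ Z^2.

Take the total order 1 < 2 on the vertex set. Then K (dimension 0) consists of the simplices:

  0-simplices (2): [1], [2]

so the chain groups are C_0 ≅ Z^2.

Reading off H_k = ker ∂_k / im ∂_{k+1}:

  H_0: rank C_0 − rank ∂_1 = 2 − 0 = 2, and there is no ∂_1, so H_0 = Z^2.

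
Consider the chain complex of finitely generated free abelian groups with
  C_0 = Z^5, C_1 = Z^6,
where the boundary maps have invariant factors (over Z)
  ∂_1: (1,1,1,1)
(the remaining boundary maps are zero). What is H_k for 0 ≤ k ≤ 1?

H_0 ≅ Z,  H_1 ≅ Z^2.

H_0: b_0 = 5 − 0 − 4 = 1; torsion from ∂_1 factors > 1: none. So H_0 ≅ Z.
H_1: b_1 = 6 − 4 − 0 = 2; torsion from ∂_2 factors > 1: none. So H_1 ≅ Z^2.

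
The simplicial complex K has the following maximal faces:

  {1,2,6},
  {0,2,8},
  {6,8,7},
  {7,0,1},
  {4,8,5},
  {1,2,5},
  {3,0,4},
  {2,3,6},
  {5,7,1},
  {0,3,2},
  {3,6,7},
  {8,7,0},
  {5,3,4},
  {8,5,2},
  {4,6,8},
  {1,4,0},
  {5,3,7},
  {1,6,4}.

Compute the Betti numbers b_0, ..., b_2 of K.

b_0 = 1, b_1 = 2, b_2 = 1.

We work with the vertex ordering 0 < 1 < 2 < 3 < 4 < 5 < 6 < 7 < 8. The simplices of K, each written with vertices in increasing order, are:

  0-simplices (9): [0], [1], [2], [3], [4], [5], [6], [7], [8]
  1-simplices (27): (27 of them)
  2-simplices (18): [0,1,4], [0,1,7], [0,2,3], [0,2,8], [0,3,4], [0,7,8], [1,2,5], [1,2,6], [1,4,6], [1,5,7], [2,3,6], [2,5,8], [3,4,5], [3,5,7], [3,6,7], [4,5,8], [4,6,8], [6,7,8]

so the chain groups are C_0 ≅ Z^9, C_1 ≅ Z^27, C_2 ≅ Z^18.

Boundary ∂_1: C_1 → C_0 maps an edge to its endpoints' difference, ∂[p,q] = q − p.
The resulting 9×27 matrix has rank 8, and its Smith normal form has invariant factors (1,1,1,1,1,1,1,1).

The boundary map ∂_2: C_2 → C_1 maps a triangle to the signed sum of its edges. For instance
  ∂[6,7,8] = [7,8] − [6,8] + [6,7],
  ∂[1,2,6] = [2,6] − [1,6] + [1,2].
As a 27×18 matrix over Z this has rank 17, with invariant factors (1,1,1,1,1,1,1,1,1,1,1,1,1,1,1,1,1).

Reading off H_k = ker ∂_k / im ∂_{k+1}:

  H_0: rank C_0 − rank ∂_1 = 9 − 8 = 1, and the invariant factors of ∂_1 are all 1, so H_0 ≅ Z.
  H_1: rank ker ∂_1 − rank ∂_2 = (27 − 8) − 17 = 2, and the invariant factors of ∂_2 are all 1, so H_1 ≅ Z^2.
  H_2: rank ker ∂_2 − rank ∂_3 = (18 − 17) − 0 = 1, and there is no ∂_3, so H_2 ≅ Z.

As a check, the Euler characteristic is 9 − 27 + 18 = 0, which agrees with 1 − 2 + 1 = 0.

Hence the Betti numbers are b_0 = 1, b_1 = 2, b_2 = 1.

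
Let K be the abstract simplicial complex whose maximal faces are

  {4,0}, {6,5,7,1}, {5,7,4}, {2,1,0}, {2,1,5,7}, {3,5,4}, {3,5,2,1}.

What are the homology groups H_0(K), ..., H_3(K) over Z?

We work with the vertex ordering 0 < 1 < 2 < 3 < 4 < 5 < 6 < 7. The simplices of K, each written with vertices in increasing order, are:

  0-simplices (8): [0], [1], [2], [3], [4], [5], [6], [7]
  1-simplices (18): [0,1], [0,2], [0,4], [1,2], [1,3], [1,5], [1,6], [1,7], [2,3], [2,5], [2,7], [3,4], [3,5], [4,5], [4,7], [5,6], [5,7], [6,7]
  2-simplices (13): [0,1,2], [1,2,3], [1,2,5], [1,2,7], [1,3,5], [1,5,6], [1,5,7], [1,6,7], [2,3,5], [2,5,7], [3,4,5], [4,5,7], [5,6,7]
  3-simplices (3): [1,2,3,5], [1,2,5,7], [1,5,6,7]

giving chain groups C_0 ≅ Z^8, C_1 ≅ Z^18, C_2 ≅ Z^13, C_3 ≅ Z^3.

Boundary ∂_1: C_1 → C_0 maps an edge to its endpoints' difference, ∂[p,q] = q − p. For instance
  ∂[0,4] = [4] − [0].
This gives a 8×18 integer matrix of rank 7; reducing to Smith normal form yields diagonal entries (1,1,1,1,1,1,1).

∂_2: C_2 → C_1 maps a triangle to the signed sum of its edges. For instance
  ∂[4,5,7] = [5,7] − [4,7] + [4,5],
  ∂[1,3,5] = [3,5] − [1,5] + [1,3].
The resulting 18×13 matrix has rank 10, and its Smith normal form has invariant factors (1,1,1,1,1,1,1,1,1,1).

∂_3: C_3 → C_2 sends each 3-simplex σ to the alternating sum Σ_i (−1)^i (σ with its i-th vertex removed). For instance
  ∂[1,5,6,7] = [5,6,7] − [1,6,7] + [1,5,7] − [1,5,6],
  ∂[1,2,5,7] = [2,5,7] − [1,5,7] + [1,2,7] − [1,2,5].
This gives a 13×3 integer matrix of rank 3; reducing to Smith normal form yields diagonal entries (1,1,1).

From H_k ≅ ker(∂_k) / im(∂_{k+1}) we obtain:

  H_0: rank C_0 − rank ∂_1 = 8 − 7 = 1, and the invariant factors of ∂_1 are all 1, so H_0 = Z.
  H_1: rank ker ∂_1 − rank ∂_2 = (18 − 7) − 10 = 1, and the invariant factors of ∂_2 are all 1, so H_1 = Z.
  H_2: rank ker ∂_2 − rank ∂_3 = (13 − 10) − 3 = 0, and the invariant factors of ∂_3 are all 1, so H_2 = 0.
  H_3: rank ker ∂_3 − rank ∂_4 = (3 − 3) − 0 = 0, and there is no ∂_4, so H_3 = 0.

H_0 = Z,  H_1 = Z,  H_2 = 0,  H_3 = 0.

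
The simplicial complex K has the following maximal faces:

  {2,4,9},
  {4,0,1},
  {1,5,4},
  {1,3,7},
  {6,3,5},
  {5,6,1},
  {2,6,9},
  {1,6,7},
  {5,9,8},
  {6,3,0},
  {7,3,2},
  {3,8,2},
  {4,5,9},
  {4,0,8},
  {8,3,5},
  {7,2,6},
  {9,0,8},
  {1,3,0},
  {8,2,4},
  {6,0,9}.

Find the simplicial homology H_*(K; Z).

K has 10 vertices, 30 edges, 20 triangles.
rank ∂_0 = 0, rank ∂_1 = 9 ⇒ b_0 = 10 − 0 − 9 = 1; all invariant factors of ∂_1 are 1 so no torsion. So H_0 ≅ Z.
rank ∂_1 = 9, rank ∂_2 = 20 ⇒ b_1 = 30 − 9 − 20 = 1; ∂_2 has invariant factor(s) [2] giving torsion. So H_1 ≅ Z × Z/2.
rank ∂_2 = 20, rank ∂_3 = 0 ⇒ b_2 = 20 − 20 − 0 = 0. So H_2 ≅ 0.

H_0 = Z,  H_1 = Z × Z/2,  H_2 = 0.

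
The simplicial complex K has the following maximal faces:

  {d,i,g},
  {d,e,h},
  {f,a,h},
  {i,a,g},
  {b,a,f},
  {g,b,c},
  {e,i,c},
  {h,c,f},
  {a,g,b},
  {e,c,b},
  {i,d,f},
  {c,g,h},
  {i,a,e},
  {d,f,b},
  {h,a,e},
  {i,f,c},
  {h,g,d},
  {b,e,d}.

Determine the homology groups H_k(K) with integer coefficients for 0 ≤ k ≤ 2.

H_0 = Z,  H_1 = Z^2,  H_2 = Z.

K has 9 vertices, 27 edges, 18 triangles.
rank ∂_0 = 0, rank ∂_1 = 8 ⇒ b_0 = 9 − 0 − 8 = 1; all invariant factors of ∂_1 are 1 so no torsion. So H_0 ≅ Z.
rank ∂_1 = 8, rank ∂_2 = 17 ⇒ b_1 = 27 − 8 − 17 = 2; all invariant factors of ∂_2 are 1 so no torsion. So H_1 ≅ Z^2.
rank ∂_2 = 17, rank ∂_3 = 0 ⇒ b_2 = 18 − 17 − 0 = 1. So H_2 ≅ Z.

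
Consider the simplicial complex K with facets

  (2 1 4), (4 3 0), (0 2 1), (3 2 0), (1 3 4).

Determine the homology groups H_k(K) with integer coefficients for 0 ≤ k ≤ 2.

H_0 ≅ Z,  H_1 ≅ Z,  H_2 = 0.

Fix the vertex order 0 < 1 < 2 < 3 < 4 and write every simplex with vertices in increasing order. Then dim K = 2 and the simplices of K are:

  0-simplices (5): [0], [1], [2], [3], [4]
  1-simplices (10): [0,1], [0,2], [0,3], [0,4], [1,2], [1,3], [1,4], [2,3], [2,4], [3,4]
  2-simplices (5): [0,1,2], [0,2,3], [0,3,4], [1,2,4], [1,3,4]

Hence C_0 ≅ Z^5, C_1 ≅ Z^10, C_2 ≅ Z^5.

Boundary ∂_1: C_1 → C_0 maps an edge to its endpoints' difference, ∂[p,q] = q − p. For instance
  ∂[2,4] = [4] − [2].
The 5×10 boundary matrix has rank 4 and Smith normal form diag(1,1,1,1).

∂_2: C_2 → C_1 acts by ∂[p,q,r] = [q,r] − [p,r] + [p,q]. For instance
  ∂[0,1,2] = [1,2] − [0,2] + [0,1],
  ∂[0,2,3] = [2,3] − [0,3] + [0,2].
As a 10×5 matrix over Z this has rank 5, with invariant factors (1,1,1,1,1).

Reading off H_k = ker ∂_k / im ∂_{k+1}:

  H_0: rank C_0 − rank ∂_1 = 5 − 4 = 1, and the invariant factors of ∂_1 are all 1, so H_0 = Z.
  H_1: rank ker ∂_1 − rank ∂_2 = (10 − 4) − 5 = 1, and the invariant factors of ∂_2 are all 1, so H_1 = Z.
  H_2: rank ker ∂_2 − rank ∂_3 = (5 − 5) − 0 = 0, and there is no ∂_3, so H_2 = 0.

As a check, the Euler characteristic is 5 − 10 + 5 = 0, which agrees with 1 − 1 + 0 = 0.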